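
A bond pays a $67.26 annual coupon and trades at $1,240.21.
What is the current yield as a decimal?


Formula: Current yield = annual coupon / price
Substituting: CY = $67.26 / $1,240.21
CY = 0.054233

0.054233


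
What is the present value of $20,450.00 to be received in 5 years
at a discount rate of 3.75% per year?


Formula: PV = FV / (1 + r)^n
Substituting: PV = $20,450.00 / (1 + 0.0375)^5
Discount factor: (1.0375)^5 = 1.2021
PV = $20,450.00 / 1.2021 = $17,011.90

$17,011.90


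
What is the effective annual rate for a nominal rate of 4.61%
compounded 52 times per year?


Formula: EAR = (1 + r/m)^m - 1
Period rate: r/m = 0.0461 / 52 = 0.000887
Compounding: (1 + 0.000887)^52 = 1.047158
EAR = 1.047158 - 1 = 0.047158

0.047158


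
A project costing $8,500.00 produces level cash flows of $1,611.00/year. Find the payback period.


Formula: Payback = investment / annual cash flow
Substituting: Payback = $8,500.00 / $1,611.00
Payback = 5.2762 years

5.2762 years


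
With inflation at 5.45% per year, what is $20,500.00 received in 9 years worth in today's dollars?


Formula: Real value = nominal / (1 + inflation)^years
Price level: (1 + 0.0545)^9 = 1.612201
Real value = $20,500.00 / 1.612201 = $12,715.53

$12,715.53


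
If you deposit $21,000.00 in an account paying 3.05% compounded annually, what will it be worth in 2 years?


Formula: FV = P * (1 + r)^n
Substituting: FV = $21,000.00 * (1 + 0.0305)^2
Growth factor: (1.0305)^2 = 1.06193
FV = $21,000.00 * 1.06193 = $22,300.54

$22,300.54


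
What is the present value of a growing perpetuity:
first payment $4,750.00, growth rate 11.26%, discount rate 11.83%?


Formula: PV = C / (r - g)
Spread: r - g = 0.1183 - 0.1126 = 0.0057
Substituting: PV = $4,750.00 / 0.0057
PV = $833,333.33

$833,333.33


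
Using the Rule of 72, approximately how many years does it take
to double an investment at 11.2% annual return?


Formula: Years ≈ 72 / r
Substituting: Years ≈ 72 / 11.2
Years ≈ 6.4

6.4 years


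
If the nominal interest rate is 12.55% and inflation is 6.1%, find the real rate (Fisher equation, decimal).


Formula: (1 + r_real) = (1 + r_nom) / (1 + inflation)
Substituting: (1 + r_real) = 1.1255 / 1.061
(1 + r_real) = 1.060792
r_real = 1.060792 - 1 = 0.060792

0.060792


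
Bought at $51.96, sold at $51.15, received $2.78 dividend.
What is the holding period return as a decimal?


Formula: HPR = (P1 - P0 + D) / P0
Gain: $51.15 - $51.96 + $2.78 = $1.97
HPR = $1.97 / $51.96 = 0.0379

0.0379


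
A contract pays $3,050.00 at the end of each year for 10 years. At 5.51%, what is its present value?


Formula: PV = PMT * (1 - (1+r)^(-n)) / r
Discount factor: (1 + 0.0551)^(-10) = 0.584876
Bracket: 1 - 0.584876 = 0.415124
PV = $3,050.00 * 0.415124 / 0.0551 = $22,978.74

$22,978.74


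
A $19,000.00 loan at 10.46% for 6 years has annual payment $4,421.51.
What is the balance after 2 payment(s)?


Formula: Balance = PV*(1+r)^k - PMT*((1+r)^k - 1)/r
Growth: (1 + 0.1046)^2 = 1.220141
Accumulated factor: ((1+r)^k - 1)/r = 2.1046
Balance = $19,000.00 * 1.220141 - $4,421.51 * 2.1046
Balance = $13,877.17

$13,877.17


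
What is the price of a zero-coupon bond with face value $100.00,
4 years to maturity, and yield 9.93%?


Formula: Price = FV / (1 + r)^n
Substituting: Price = $100.00 / (1 + 0.0993)^4
Discount factor: (1.0993)^4 = 1.460377
Price = $100.00 / 1.460377 = $68.48

$68.48


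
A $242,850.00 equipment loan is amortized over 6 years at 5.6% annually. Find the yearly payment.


Formula: PMT = PV * r / (1 - (1+r)^(-n))
Denominator: 1 - (1 + 0.056)^(-6) = 0.278865
Numerator: $242,850.00 * 0.056 = 13599.6
PMT = 13599.6 / 0.278865 = $48,767.66

$48,767.66


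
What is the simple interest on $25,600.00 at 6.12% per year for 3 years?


Formula: I = P * r * t
Substituting: I = $25,600.00 * 0.0612 * 3
Step: I = $25,600.00 * 0.1836
I = $4,700.16

$4,700.16


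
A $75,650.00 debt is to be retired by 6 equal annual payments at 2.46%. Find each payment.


Formula: PMT = PV * r / (1 - (1+r)^(-n))
Denominator: 1 - (1 + 0.0246)^(-6) = 0.135681
Numerator: $75,650.00 * 0.0246 = 1860.99
PMT = 1860.99 / 0.135681 = $13,715.89

$13,715.89


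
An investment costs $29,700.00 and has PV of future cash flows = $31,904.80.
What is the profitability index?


Formula: PI = PV(cash flows) / initial investment
Substituting: PI = $31,904.80 / $29,700.00
PI = 1.0742

1.0742


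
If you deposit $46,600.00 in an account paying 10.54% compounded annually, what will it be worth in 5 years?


Formula: FV = P * (1 + r)^n
Substituting: FV = $46,600.00 * (1 + 0.1054)^5
Growth factor: (1.1054)^5 = 1.650431
FV = $46,600.00 * 1.650431 = $76,910.07

$76,910.07


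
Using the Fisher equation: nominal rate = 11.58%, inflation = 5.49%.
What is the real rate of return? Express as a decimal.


Formula: (1 + r_real) = (1 + r_nom) / (1 + inflation)
Substituting: (1 + r_real) = 1.1158 / 1.0549
(1 + r_real) = 1.057731
r_real = 1.057731 - 1 = 0.057731

0.057731


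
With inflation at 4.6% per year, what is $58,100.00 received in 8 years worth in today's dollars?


Formula: Real value = nominal / (1 + inflation)^years
Price level: (1 + 0.046)^8 = 1.433024
Real value = $58,100.00 / 1.433024 = $40,543.63

$40,543.63


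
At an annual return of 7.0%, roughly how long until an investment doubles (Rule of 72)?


Formula: Years ≈ 72 / r
Substituting: Years ≈ 72 / 7.0
Years ≈ 10.3

10.3 years


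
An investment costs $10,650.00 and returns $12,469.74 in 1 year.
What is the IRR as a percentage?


Formula: IRR = C1/C0 - 1
Substituting: IRR = $12,469.74 / $10,650.00 - 1
Ratio: 1.170868 - 1 = 0.170868
IRR = 17.0868%

17.0868%


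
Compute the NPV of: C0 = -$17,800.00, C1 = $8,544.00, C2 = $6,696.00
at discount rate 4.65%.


Formula: NPV = C0 + C1/(1+r) + C2/(1+r)^2
Discount C1: $8,544.00 / (1 + 0.0465) = $8,164.36
Discount C2: $6,696.00 / (1 + 0.0465)^2 = $6,114.16
NPV = -$17,800.00 + $8,164.36 + $6,114.16 = -$3,521.48

-$3,521.48


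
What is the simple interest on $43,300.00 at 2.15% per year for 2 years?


Formula: I = P * r * t
Substituting: I = $43,300.00 * 0.0215 * 2
Step: I = $43,300.00 * 0.043
I = $1,861.90

$1,861.90


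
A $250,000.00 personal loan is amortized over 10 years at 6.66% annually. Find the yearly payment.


Formula: PMT = PV * r / (1 - (1+r)^(-n))
Denominator: 1 - (1 + 0.0666)^(-10) = 0.475212
Numerator: $250,000.00 * 0.0666 = 16650.0
PMT = 16650.0 / 0.475212 = $35,037.02

$35,037.02


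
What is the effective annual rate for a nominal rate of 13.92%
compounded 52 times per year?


Formula: EAR = (1 + r/m)^m - 1
Period rate: r/m = 0.1392 / 52 = 0.002677
Compounding: (1 + 0.002677)^52 = 1.14914
EAR = 1.14914 - 1 = 0.14914

0.14914


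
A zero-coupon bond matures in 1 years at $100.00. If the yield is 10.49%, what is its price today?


Formula: Price = FV / (1 + r)^n
Substituting: Price = $100.00 / (1 + 0.1049)^1
Discount factor: (1.1049)^1 = 1.1049
Price = $100.00 / 1.1049 = $90.51

$90.51


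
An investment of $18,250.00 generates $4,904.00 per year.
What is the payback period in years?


Formula: Payback = investment / annual cash flow
Substituting: Payback = $18,250.00 / $4,904.00
Payback = 3.7215 years

3.7215 years


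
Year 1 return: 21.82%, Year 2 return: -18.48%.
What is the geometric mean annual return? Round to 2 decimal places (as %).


Formula: Geometric mean = ((1+r1)*(1+r2))^(1/2) - 1
Product: (1 + 0.2182) * (1 + -0.1848) = 1.2182 * 0.8152 = 0.993077
Square root: 0.993077^0.5 = 0.996532
Geometric mean = 0.996532 - 1 = -0.003468
As percentage: -0.35%

-0.35%


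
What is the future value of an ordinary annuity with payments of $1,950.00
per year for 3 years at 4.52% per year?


Formula: FV = PMT * ((1+r)^n - 1) / r
Growth factor: (1 + 0.0452)^3 = 1.141821
Numerator: 1.141821 - 1 = 0.141821
FV = $1,950.00 * 0.141821 / 0.0452 = $6,118.40

$6,118.40


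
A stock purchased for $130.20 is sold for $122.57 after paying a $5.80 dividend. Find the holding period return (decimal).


Formula: HPR = (P1 - P0 + D) / P0
Gain: $122.57 - $130.20 + $5.80 = -$1.83
HPR = -$1.83 / $130.20 = -0.0141

-0.0141


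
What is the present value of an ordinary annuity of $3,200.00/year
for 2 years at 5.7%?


Formula: PV = PMT * (1 - (1+r)^(-n)) / r
Discount factor: (1 + 0.057)^(-2) = 0.895056
Bracket: 1 - 0.895056 = 0.104944
PV = $3,200.00 * 0.104944 / 0.057 = $5,891.61

$5,891.61


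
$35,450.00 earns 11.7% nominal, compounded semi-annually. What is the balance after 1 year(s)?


Formula: FV = P * (1 + r/m)^(m*t)
Period rate: r/m = 0.117 / 2 = 0.0585
Total periods: m*t = 2 * 1 = 2
Growth factor: (1 + 0.0585)^2 = 1.120422
FV = $35,450.00 * 1.120422 = $39,718.97

$39,718.97


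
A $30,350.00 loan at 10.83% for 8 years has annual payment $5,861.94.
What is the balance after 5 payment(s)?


Formula: Balance = PV*(1+r)^k - PMT*((1+r)^k - 1)/r
Growth: (1 + 0.1083)^5 = 1.672194
Accumulated factor: ((1+r)^k - 1)/r = 6.206778
Balance = $30,350.00 * 1.672194 - $5,861.94 * 6.206778
Balance = $14,367.33

$14,367.33


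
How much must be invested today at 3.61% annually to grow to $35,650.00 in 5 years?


Formula: PV = FV / (1 + r)^n
Substituting: PV = $35,650.00 / (1 + 0.0361)^5
Discount factor: (1.0361)^5 = 1.194011
PV = $35,650.00 / 1.194011 = $29,857.34

$29,857.34


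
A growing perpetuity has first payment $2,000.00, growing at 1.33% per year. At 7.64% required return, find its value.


Formula: PV = C / (r - g)
Spread: r - g = 0.0764 - 0.0133 = 0.0631
Substituting: PV = $2,000.00 / 0.0631
PV = $31,695.72

$31,695.72


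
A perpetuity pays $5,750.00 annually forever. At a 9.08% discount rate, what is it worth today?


Formula: PV = C / r
Substituting: PV = $5,750.00 / 0.0908
PV = $63,325.99

$63,325.99


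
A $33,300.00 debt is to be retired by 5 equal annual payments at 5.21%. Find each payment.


Formula: PMT = PV * r / (1 - (1+r)^(-n))
Denominator: 1 - (1 + 0.0521)^(-5) = 0.224262
Numerator: $33,300.00 * 0.0521 = 1734.93
PMT = 1734.93 / 0.224262 = $7,736.16

$7,736.16


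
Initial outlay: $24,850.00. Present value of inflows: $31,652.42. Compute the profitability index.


Formula: PI = PV(cash flows) / initial investment
Substituting: PI = $31,652.42 / $24,850.00
PI = 1.2737

1.2737


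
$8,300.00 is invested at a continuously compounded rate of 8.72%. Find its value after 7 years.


Formula: FV = P * e^(r*t)
Exponent: r*t = 0.0872 * 7 = 0.6104
e^(0.6104) = 1.841168
FV = $8,300.00 * 1.841168 = $15,281.69

$15,281.69


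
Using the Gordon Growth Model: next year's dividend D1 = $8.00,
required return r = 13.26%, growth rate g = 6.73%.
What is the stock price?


Formula: P = D1 / (r - g)
Spread: r - g = 0.1326 - 0.0673 = 0.0653
Substituting: P = $8.00 / 0.0653
P = $122.51

$122.51


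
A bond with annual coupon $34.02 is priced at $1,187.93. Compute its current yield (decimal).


Formula: Current yield = annual coupon / price
Substituting: CY = $34.02 / $1,187.93
CY = 0.028638

0.028638


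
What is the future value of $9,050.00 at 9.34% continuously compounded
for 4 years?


Formula: FV = P * e^(r*t)
Exponent: r*t = 0.0934 * 4 = 0.3736
e^(0.3736) = 1.452956
FV = $9,050.00 * 1.452956 = $13,149.25

$13,149.25


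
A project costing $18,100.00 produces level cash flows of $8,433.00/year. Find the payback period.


Formula: Payback = investment / annual cash flow
Substituting: Payback = $18,100.00 / $8,433.00
Payback = 2.1463 years

2.1463 years


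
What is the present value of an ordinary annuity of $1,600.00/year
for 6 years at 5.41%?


Formula: PV = PMT * (1 - (1+r)^(-n)) / r
Discount factor: (1 + 0.0541)^(-6) = 0.728969
Bracket: 1 - 0.728969 = 0.271031
PV = $1,600.00 * 0.271031 / 0.0541 = $8,015.70

$8,015.70


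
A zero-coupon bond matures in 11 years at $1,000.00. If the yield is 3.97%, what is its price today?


Formula: Price = FV / (1 + r)^n
Substituting: Price = $1,000.00 / (1 + 0.0397)^11
Discount factor: (1.0397)^11 = 1.534576
Price = $1,000.00 / 1.534576 = $651.65

$651.65


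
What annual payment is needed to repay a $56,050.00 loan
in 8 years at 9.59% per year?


Formula: PMT = PV * r / (1 - (1+r)^(-n))
Denominator: 1 - (1 + 0.0959)^(-8) = 0.519346
Numerator: $56,050.00 * 0.0959 = 5375.195
PMT = 5375.195 / 0.519346 = $10,349.93

$10,349.93


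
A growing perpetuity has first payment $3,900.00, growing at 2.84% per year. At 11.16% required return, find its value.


Formula: PV = C / (r - g)
Spread: r - g = 0.1116 - 0.0284 = 0.0832
Substituting: PV = $3,900.00 / 0.0832
PV = $46,875.00

$46,875.00


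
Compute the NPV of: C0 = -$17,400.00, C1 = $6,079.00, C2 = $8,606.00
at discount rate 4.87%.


Formula: NPV = C0 + C1/(1+r) + C2/(1+r)^2
Discount C1: $6,079.00 / (1 + 0.0487) = $5,796.70
Discount C2: $8,606.00 / (1 + 0.0487)^2 = $7,825.26
NPV = -$17,400.00 + $5,796.70 + $7,825.26 = -$3,778.04

-$3,778.04


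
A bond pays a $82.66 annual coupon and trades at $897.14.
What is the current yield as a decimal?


Formula: Current yield = annual coupon / price
Substituting: CY = $82.66 / $897.14
CY = 0.092137

0.092137


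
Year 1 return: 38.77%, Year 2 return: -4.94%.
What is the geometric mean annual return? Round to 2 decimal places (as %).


Formula: Geometric mean = ((1+r1)*(1+r2))^(1/2) - 1
Product: (1 + 0.3877) * (1 + -0.0494) = 1.3877 * 0.9506 = 1.319148
Square root: 1.319148^0.5 = 1.148542
Geometric mean = 1.148542 - 1 = 0.148542
As percentage: 14.85%

14.85%


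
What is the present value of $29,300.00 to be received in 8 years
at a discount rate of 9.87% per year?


Formula: PV = FV / (1 + r)^n
Substituting: PV = $29,300.00 / (1 + 0.0987)^8
Discount factor: (1.0987)^8 = 2.123406
PV = $29,300.00 / 2.123406 = $13,798.59

$13,798.59


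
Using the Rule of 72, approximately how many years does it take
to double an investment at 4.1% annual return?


Formula: Years ≈ 72 / r
Substituting: Years ≈ 72 / 4.1
Years ≈ 17.6

17.6 years


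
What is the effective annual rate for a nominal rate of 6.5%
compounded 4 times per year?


Formula: EAR = (1 + r/m)^m - 1
Period rate: r/m = 0.065 / 4 = 0.01625
Compounding: (1 + 0.01625)^4 = 1.066602
EAR = 1.066602 - 1 = 0.066602

0.066602


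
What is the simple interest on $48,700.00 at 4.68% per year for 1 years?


Formula: I = P * r * t
Substituting: I = $48,700.00 * 0.0468 * 1
Step: I = $48,700.00 * 0.0468
I = $2,279.16

$2,279.16


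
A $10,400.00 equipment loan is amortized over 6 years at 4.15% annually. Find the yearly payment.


Formula: PMT = PV * r / (1 - (1+r)^(-n))
Denominator: 1 - (1 + 0.0415)^(-6) = 0.21649
Numerator: $10,400.00 * 0.0415 = 431.6
PMT = 431.6 / 0.21649 = $1,993.62

$1,993.62


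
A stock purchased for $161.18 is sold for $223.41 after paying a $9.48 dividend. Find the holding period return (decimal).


Formula: HPR = (P1 - P0 + D) / P0
Gain: $223.41 - $161.18 + $9.48 = $71.71
HPR = $71.71 / $161.18 = 0.4449

0.4449


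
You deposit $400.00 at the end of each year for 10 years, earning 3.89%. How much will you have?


Formula: FV = PMT * ((1+r)^n - 1) / r
Growth factor: (1 + 0.0389)^10 = 1.464662
Numerator: 1.464662 - 1 = 0.464662
FV = $400.00 * 0.464662 / 0.0389 = $4,778.02

$4,778.02


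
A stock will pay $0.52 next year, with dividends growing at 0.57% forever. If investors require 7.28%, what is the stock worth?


Formula: P = D1 / (r - g)
Spread: r - g = 0.0728 - 0.0057 = 0.0671
Substituting: P = $0.52 / 0.0671
P = $7.75

$7.75


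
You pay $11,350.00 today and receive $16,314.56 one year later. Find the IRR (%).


Formula: IRR = C1/C0 - 1
Substituting: IRR = $16,314.56 / $11,350.00 - 1
Ratio: 1.437406 - 1 = 0.437406
IRR = 43.7406%

43.7406%


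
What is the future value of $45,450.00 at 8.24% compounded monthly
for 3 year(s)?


Formula: FV = P * (1 + r/m)^(m*t)
Period rate: r/m = 0.0824 / 12 = 0.006867
Total periods: m*t = 12 * 3 = 36
Growth factor: (1 + 0.006867)^36 = 1.279354
FV = $45,450.00 * 1.279354 = $58,146.63

$58,146.63


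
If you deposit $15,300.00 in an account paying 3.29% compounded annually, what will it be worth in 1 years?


Formula: FV = P * (1 + r)^n
Substituting: FV = $15,300.00 * (1 + 0.0329)^1
Growth factor: (1.0329)^1 = 1.0329
FV = $15,300.00 * 1.0329 = $15,803.37

$15,803.37


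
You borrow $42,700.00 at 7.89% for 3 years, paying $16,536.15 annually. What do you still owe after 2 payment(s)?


Formula: Balance = PV*(1+r)^k - PMT*((1+r)^k - 1)/r
Growth: (1 + 0.0789)^2 = 1.164025
Accumulated factor: ((1+r)^k - 1)/r = 2.0789
Balance = $42,700.00 * 1.164025 - $16,536.15 * 2.0789
Balance = $15,326.87

$15,326.87


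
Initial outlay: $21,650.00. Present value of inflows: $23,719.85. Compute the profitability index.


Formula: PI = PV(cash flows) / initial investment
Substituting: PI = $23,719.85 / $21,650.00
PI = 1.0956

1.0956


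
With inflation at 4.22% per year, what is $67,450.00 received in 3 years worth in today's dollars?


Formula: Real value = nominal / (1 + inflation)^years
Price level: (1 + 0.0422)^3 = 1.132018
Real value = $67,450.00 / 1.132018 = $59,583.88

$59,583.88


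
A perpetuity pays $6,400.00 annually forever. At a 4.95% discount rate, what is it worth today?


Formula: PV = C / r
Substituting: PV = $6,400.00 / 0.0495
PV = $129,292.93

$129,292.93


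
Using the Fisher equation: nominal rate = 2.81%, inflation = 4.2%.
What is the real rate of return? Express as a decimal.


Formula: (1 + r_real) = (1 + r_nom) / (1 + inflation)
Substituting: (1 + r_real) = 1.0281 / 1.042
(1 + r_real) = 0.98666
r_real = 0.98666 - 1 = -0.01334

-0.01334


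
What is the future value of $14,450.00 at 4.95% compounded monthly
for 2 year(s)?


Formula: FV = P * (1 + r/m)^(m*t)
Period rate: r/m = 0.0495 / 12 = 0.004125
Total periods: m*t = 12 * 2 = 24
Growth factor: (1 + 0.004125)^24 = 1.103842
FV = $14,450.00 * 1.103842 = $15,950.51

$15,950.51


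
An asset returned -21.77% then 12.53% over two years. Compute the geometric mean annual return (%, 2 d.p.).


Formula: Geometric mean = ((1+r1)*(1+r2))^(1/2) - 1
Product: (1 + -0.2177) * (1 + 0.1253) = 0.7823 * 1.1253 = 0.880322
Square root: 0.880322^0.5 = 0.938255
Geometric mean = 0.938255 - 1 = -0.061745
As percentage: -6.17%

-6.17%


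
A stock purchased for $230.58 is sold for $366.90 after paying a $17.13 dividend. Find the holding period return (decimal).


Formula: HPR = (P1 - P0 + D) / P0
Gain: $366.90 - $230.58 + $17.13 = $153.45
HPR = $153.45 / $230.58 = 0.6655

0.6655


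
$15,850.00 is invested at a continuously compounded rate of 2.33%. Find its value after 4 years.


Formula: FV = P * e^(r*t)
Exponent: r*t = 0.0233 * 4 = 0.0932
e^(0.0932) = 1.097681
FV = $15,850.00 * 1.097681 = $17,398.25

$17,398.25


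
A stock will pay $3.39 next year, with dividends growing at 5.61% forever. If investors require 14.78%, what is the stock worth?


Formula: P = D1 / (r - g)
Spread: r - g = 0.1478 - 0.0561 = 0.0917
Substituting: P = $3.39 / 0.0917
P = $36.97

$36.97


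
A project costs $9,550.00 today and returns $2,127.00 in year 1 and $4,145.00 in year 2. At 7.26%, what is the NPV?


Formula: NPV = C0 + C1/(1+r) + C2/(1+r)^2
Discount C1: $2,127.00 / (1 + 0.0726) = $1,983.03
Discount C2: $4,145.00 / (1 + 0.0726)^2 = $3,602.87
NPV = -$9,550.00 + $1,983.03 + $3,602.87 = -$3,964.10

-$3,964.10


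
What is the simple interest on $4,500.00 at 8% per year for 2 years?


Formula: I = P * r * t
Substituting: I = $4,500.00 * 0.08 * 2
Step: I = $4,500.00 * 0.16
I = $720.00

$720.00


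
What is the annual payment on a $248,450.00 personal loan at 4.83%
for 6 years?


Formula: PMT = PV * r / (1 - (1+r)^(-n))
Denominator: 1 - (1 + 0.0483)^(-6) = 0.246494
Numerator: $248,450.00 * 0.0483 = 12000.135
PMT = 12000.135 / 0.246494 = $48,683.20

$48,683.20


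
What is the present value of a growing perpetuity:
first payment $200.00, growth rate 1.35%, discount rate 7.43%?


Formula: PV = C / (r - g)
Spread: r - g = 0.0743 - 0.0135 = 0.0608
Substituting: PV = $200.00 / 0.0608
PV = $3,289.47

$3,289.47


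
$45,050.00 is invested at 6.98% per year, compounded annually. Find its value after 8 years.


Formula: FV = P * (1 + r)^n
Substituting: FV = $45,050.00 * (1 + 0.0698)^8
Growth factor: (1.0698)^8 = 1.715619
FV = $45,050.00 * 1.715619 = $77,288.62

$77,288.62


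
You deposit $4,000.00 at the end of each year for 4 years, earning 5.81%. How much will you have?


Formula: FV = PMT * ((1+r)^n - 1) / r
Growth factor: (1 + 0.0581)^4 = 1.25345
Numerator: 1.25345 - 1 = 0.25345
FV = $4,000.00 * 0.25345 / 0.0581 = $17,449.19

$17,449.19


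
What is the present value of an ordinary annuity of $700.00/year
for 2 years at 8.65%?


Formula: PV = PMT * (1 - (1+r)^(-n)) / r
Discount factor: (1 + 0.0865)^(-2) = 0.847111
Bracket: 1 - 0.847111 = 0.152889
PV = $700.00 * 0.152889 / 0.0865 = $1,237.25

$1,237.25


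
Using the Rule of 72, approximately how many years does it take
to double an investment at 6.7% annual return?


Formula: Years ≈ 72 / r
Substituting: Years ≈ 72 / 6.7
Years ≈ 10.7

10.7 years


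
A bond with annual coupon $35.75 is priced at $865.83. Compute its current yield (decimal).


Formula: Current yield = annual coupon / price
Substituting: CY = $35.75 / $865.83
CY = 0.04129

0.04129


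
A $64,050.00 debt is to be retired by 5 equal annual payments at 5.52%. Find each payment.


Formula: PMT = PV * r / (1 - (1+r)^(-n))
Denominator: 1 - (1 + 0.0552)^(-5) = 0.23559
Numerator: $64,050.00 * 0.0552 = 3535.56
PMT = 3535.56 / 0.23559 = $15,007.23

$15,007.23


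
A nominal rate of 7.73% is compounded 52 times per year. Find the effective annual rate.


Formula: EAR = (1 + r/m)^m - 1
Period rate: r/m = 0.0773 / 52 = 0.001487
Compounding: (1 + 0.001487)^52 = 1.080304
EAR = 1.080304 - 1 = 0.080304

0.080304


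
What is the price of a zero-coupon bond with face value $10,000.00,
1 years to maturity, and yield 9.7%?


Formula: Price = FV / (1 + r)^n
Substituting: Price = $10,000.00 / (1 + 0.097)^1
Discount factor: (1.097)^1 = 1.097
Price = $10,000.00 / 1.097 = $9,115.77

$9,115.77


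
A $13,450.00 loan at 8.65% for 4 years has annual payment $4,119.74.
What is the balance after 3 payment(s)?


Formula: Balance = PV*(1+r)^k - PMT*((1+r)^k - 1)/r
Growth: (1 + 0.0865)^3 = 1.282594
Accumulated factor: ((1+r)^k - 1)/r = 3.266982
Balance = $13,450.00 * 1.282594 - $4,119.74 * 3.266982
Balance = $3,791.77

$3,791.77


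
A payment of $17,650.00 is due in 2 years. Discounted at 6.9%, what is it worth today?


Formula: PV = FV / (1 + r)^n
Substituting: PV = $17,650.00 / (1 + 0.069)^2
Discount factor: (1.069)^2 = 1.142761
PV = $17,650.00 / 1.142761 = $15,445.05

$15,445.05


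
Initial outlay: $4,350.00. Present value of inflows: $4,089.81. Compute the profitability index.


Formula: PI = PV(cash flows) / initial investment
Substituting: PI = $4,089.81 / $4,350.00
PI = 0.9402

0.9402


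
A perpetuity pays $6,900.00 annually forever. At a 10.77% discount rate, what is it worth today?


Formula: PV = C / r
Substituting: PV = $6,900.00 / 0.1077
PV = $64,066.85

$64,066.85


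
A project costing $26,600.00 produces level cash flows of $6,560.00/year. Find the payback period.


Formula: Payback = investment / annual cash flow
Substituting: Payback = $26,600.00 / $6,560.00
Payback = 4.0549 years

4.0549 years


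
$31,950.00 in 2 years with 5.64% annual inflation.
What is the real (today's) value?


Formula: Real value = nominal / (1 + inflation)^years
Price level: (1 + 0.0564)^2 = 1.115981
Real value = $31,950.00 / 1.115981 = $28,629.52

$28,629.52


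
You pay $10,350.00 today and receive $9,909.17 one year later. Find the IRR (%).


Formula: IRR = C1/C0 - 1
Substituting: IRR = $9,909.17 / $10,350.00 - 1
Ratio: 0.957408 - 1 = -0.042592
IRR = -4.2592%

-4.2592%


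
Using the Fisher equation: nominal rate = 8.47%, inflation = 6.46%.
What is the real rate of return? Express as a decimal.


Formula: (1 + r_real) = (1 + r_nom) / (1 + inflation)
Substituting: (1 + r_real) = 1.0847 / 1.0646
(1 + r_real) = 1.01888
r_real = 1.01888 - 1 = 0.01888

0.01888


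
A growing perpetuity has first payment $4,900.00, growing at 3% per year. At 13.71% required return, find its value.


Formula: PV = C / (r - g)
Spread: r - g = 0.1371 - 0.03 = 0.1071
Substituting: PV = $4,900.00 / 0.1071
PV = $45,751.63

$45,751.63


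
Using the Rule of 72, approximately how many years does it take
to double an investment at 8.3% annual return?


Formula: Years ≈ 72 / r
Substituting: Years ≈ 72 / 8.3
Years ≈ 8.7

8.7 years


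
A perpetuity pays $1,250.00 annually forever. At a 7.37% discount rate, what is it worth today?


Formula: PV = C / r
Substituting: PV = $1,250.00 / 0.0737
PV = $16,960.65

$16,960.65


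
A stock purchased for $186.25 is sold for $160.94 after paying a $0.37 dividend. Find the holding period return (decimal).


Formula: HPR = (P1 - P0 + D) / P0
Gain: $160.94 - $186.25 + $0.37 = -$24.94
HPR = -$24.94 / $186.25 = -0.1339

-0.1339


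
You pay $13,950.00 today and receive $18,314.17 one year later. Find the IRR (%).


Formula: IRR = C1/C0 - 1
Substituting: IRR = $18,314.17 / $13,950.00 - 1
Ratio: 1.312844 - 1 = 0.312844
IRR = 31.2844%

31.2844%


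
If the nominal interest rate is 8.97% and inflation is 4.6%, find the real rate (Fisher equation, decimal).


Formula: (1 + r_real) = (1 + r_nom) / (1 + inflation)
Substituting: (1 + r_real) = 1.0897 / 1.046
(1 + r_real) = 1.041778
r_real = 1.041778 - 1 = 0.041778

0.041778


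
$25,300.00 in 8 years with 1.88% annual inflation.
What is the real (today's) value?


Formula: Real value = nominal / (1 + inflation)^years
Price level: (1 + 0.0188)^8 = 1.160677
Real value = $25,300.00 / 1.160677 = $21,797.62

$21,797.62


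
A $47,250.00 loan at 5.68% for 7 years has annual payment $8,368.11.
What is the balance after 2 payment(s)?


Formula: Balance = PV*(1+r)^k - PMT*((1+r)^k - 1)/r
Growth: (1 + 0.0568)^2 = 1.116826
Accumulated factor: ((1+r)^k - 1)/r = 2.0568
Balance = $47,250.00 * 1.116826 - $8,368.11 * 2.0568
Balance = $35,558.51

$35,558.51


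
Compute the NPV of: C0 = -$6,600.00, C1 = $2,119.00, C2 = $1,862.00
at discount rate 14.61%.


Formula: NPV = C0 + C1/(1+r) + C2/(1+r)^2
Discount C1: $2,119.00 / (1 + 0.1461) = $1,848.88
Discount C2: $1,862.00 / (1 + 0.1461)^2 = $1,417.54
NPV = -$6,600.00 + $1,848.88 + $1,417.54 = -$3,333.58

-$3,333.58


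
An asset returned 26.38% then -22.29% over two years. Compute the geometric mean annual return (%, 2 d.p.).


Formula: Geometric mean = ((1+r1)*(1+r2))^(1/2) - 1
Product: (1 + 0.2638) * (1 + -0.2229) = 1.2638 * 0.7771 = 0.982099
Square root: 0.982099^0.5 = 0.991009
Geometric mean = 0.991009 - 1 = -0.008991
As percentage: -0.90%

-0.90%


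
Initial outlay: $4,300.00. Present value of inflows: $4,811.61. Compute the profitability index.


Formula: PI = PV(cash flows) / initial investment
Substituting: PI = $4,811.61 / $4,300.00
PI = 1.119

1.119


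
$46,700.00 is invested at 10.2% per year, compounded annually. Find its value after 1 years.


Formula: FV = P * (1 + r)^n
Substituting: FV = $46,700.00 * (1 + 0.102)^1
Growth factor: (1.102)^1 = 1.102
FV = $46,700.00 * 1.102 = $51,463.40

$51,463.40


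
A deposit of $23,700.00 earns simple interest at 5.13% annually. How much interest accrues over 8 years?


Formula: I = P * r * t
Substituting: I = $23,700.00 * 0.0513 * 8
Step: I = $23,700.00 * 0.4104
I = $9,726.48

$9,726.48


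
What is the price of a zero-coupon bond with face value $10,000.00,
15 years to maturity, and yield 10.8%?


Formula: Price = FV / (1 + r)^n
Substituting: Price = $10,000.00 / (1 + 0.108)^15
Discount factor: (1.108)^15 = 4.656895
Price = $10,000.00 / 4.656895 = $2,147.35

$2,147.35


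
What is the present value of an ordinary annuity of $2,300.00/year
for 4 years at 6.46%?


Formula: PV = PMT * (1 - (1+r)^(-n)) / r
Discount factor: (1 + 0.0646)^(-4) = 0.778492
Bracket: 1 - 0.778492 = 0.221508
PV = $2,300.00 * 0.221508 / 0.0646 = $7,886.51

$7,886.51


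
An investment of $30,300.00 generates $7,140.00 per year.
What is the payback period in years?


Formula: Payback = investment / annual cash flow
Substituting: Payback = $30,300.00 / $7,140.00
Payback = 4.2437 years

4.2437 years


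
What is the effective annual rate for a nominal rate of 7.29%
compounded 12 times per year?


Formula: EAR = (1 + r/m)^m - 1
Period rate: r/m = 0.0729 / 12 = 0.006075
Compounding: (1 + 0.006075)^12 = 1.075386
EAR = 1.075386 - 1 = 0.075386

0.075386


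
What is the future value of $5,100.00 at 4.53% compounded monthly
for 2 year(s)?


Formula: FV = P * (1 + r/m)^(m*t)
Period rate: r/m = 0.0453 / 12 = 0.003775
Total periods: m*t = 12 * 2 = 24
Growth factor: (1 + 0.003775)^24 = 1.094644
FV = $5,100.00 * 1.094644 = $5,582.69

$5,582.69


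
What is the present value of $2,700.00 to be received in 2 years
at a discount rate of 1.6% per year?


Formula: PV = FV / (1 + r)^n
Substituting: PV = $2,700.00 / (1 + 0.016)^2
Discount factor: (1.016)^2 = 1.032256
PV = $2,700.00 / 1.032256 = $2,615.63

$2,615.63


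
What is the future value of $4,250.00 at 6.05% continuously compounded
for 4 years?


Formula: FV = P * e^(r*t)
Exponent: r*t = 0.0605 * 4 = 0.242
e^(0.242) = 1.273794
FV = $4,250.00 * 1.273794 = $5,413.63

$5,413.63


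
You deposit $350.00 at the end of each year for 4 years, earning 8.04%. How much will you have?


Formula: FV = PMT * ((1+r)^n - 1) / r
Growth factor: (1 + 0.0804)^4 = 1.362506
Numerator: 1.362506 - 1 = 0.362506
FV = $350.00 * 0.362506 / 0.0804 = $1,578.07

$1,578.07


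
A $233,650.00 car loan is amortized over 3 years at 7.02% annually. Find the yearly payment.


Formula: PMT = PV * r / (1 - (1+r)^(-n))
Denominator: 1 - (1 + 0.0702)^(-3) = 0.18416
Numerator: $233,650.00 * 0.0702 = 16402.23
PMT = 16402.23 / 0.18416 = $89,065.26

$89,065.26


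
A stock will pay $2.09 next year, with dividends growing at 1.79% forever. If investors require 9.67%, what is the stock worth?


Formula: P = D1 / (r - g)
Spread: r - g = 0.0967 - 0.0179 = 0.0788
Substituting: P = $2.09 / 0.0788
P = $26.52

$26.52


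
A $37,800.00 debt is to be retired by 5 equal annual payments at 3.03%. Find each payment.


Formula: PMT = PV * r / (1 - (1+r)^(-n))
Denominator: 1 - (1 + 0.0303)^(-5) = 0.138646
Numerator: $37,800.00 * 0.0303 = 1145.34
PMT = 1145.34 / 0.138646 = $8,260.87

$8,260.87


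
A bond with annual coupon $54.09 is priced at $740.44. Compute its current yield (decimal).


Formula: Current yield = annual coupon / price
Substituting: CY = $54.09 / $740.44
CY = 0.073051

0.073051


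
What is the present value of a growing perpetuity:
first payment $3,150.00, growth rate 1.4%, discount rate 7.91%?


Formula: PV = C / (r - g)
Spread: r - g = 0.0791 - 0.014 = 0.0651
Substituting: PV = $3,150.00 / 0.0651
PV = $48,387.10

$48,387.10


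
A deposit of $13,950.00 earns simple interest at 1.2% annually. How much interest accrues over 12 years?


Formula: I = P * r * t
Substituting: I = $13,950.00 * 0.012 * 12
Step: I = $13,950.00 * 0.144
I = $2,008.80

$2,008.80


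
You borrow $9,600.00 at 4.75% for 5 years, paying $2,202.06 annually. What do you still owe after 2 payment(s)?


Formula: Balance = PV*(1+r)^k - PMT*((1+r)^k - 1)/r
Growth: (1 + 0.0475)^2 = 1.097256
Accumulated factor: ((1+r)^k - 1)/r = 2.0475
Balance = $9,600.00 * 1.097256 - $2,202.06 * 2.0475
Balance = $6,024.94

$6,024.94


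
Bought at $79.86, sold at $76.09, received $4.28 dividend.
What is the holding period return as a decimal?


Formula: HPR = (P1 - P0 + D) / P0
Gain: $76.09 - $79.86 + $4.28 = $0.51
HPR = $0.51 / $79.86 = 0.0064

0.0064


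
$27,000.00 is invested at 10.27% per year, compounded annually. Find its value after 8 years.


Formula: FV = P * (1 + r)^n
Substituting: FV = $27,000.00 * (1 + 0.1027)^8
Growth factor: (1.1027)^8 = 2.186044
FV = $27,000.00 * 2.186044 = $59,023.20

$59,023.20


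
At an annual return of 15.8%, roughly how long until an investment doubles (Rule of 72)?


Formula: Years ≈ 72 / r
Substituting: Years ≈ 72 / 15.8
Years ≈ 4.6

4.6 years


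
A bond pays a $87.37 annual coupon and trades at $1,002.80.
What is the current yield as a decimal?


Formula: Current yield = annual coupon / price
Substituting: CY = $87.37 / $1,002.80
CY = 0.087126

0.087126


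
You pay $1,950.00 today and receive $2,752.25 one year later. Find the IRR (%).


Formula: IRR = C1/C0 - 1
Substituting: IRR = $2,752.25 / $1,950.00 - 1
Ratio: 1.41141 - 1 = 0.41141
IRR = 41.141%

41.141%


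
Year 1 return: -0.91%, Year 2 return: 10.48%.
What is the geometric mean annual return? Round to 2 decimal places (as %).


Formula: Geometric mean = ((1+r1)*(1+r2))^(1/2) - 1
Product: (1 + -0.0091) * (1 + 0.1048) = 0.9909 * 1.1048 = 1.094746
Square root: 1.094746^0.5 = 1.046301
Geometric mean = 1.046301 - 1 = 0.046301
As percentage: 4.63%

4.63%


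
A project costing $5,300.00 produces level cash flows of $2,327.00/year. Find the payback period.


Formula: Payback = investment / annual cash flow
Substituting: Payback = $5,300.00 / $2,327.00
Payback = 2.2776 years

2.2776 years


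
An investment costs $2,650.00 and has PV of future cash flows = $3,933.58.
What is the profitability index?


Formula: PI = PV(cash flows) / initial investment
Substituting: PI = $3,933.58 / $2,650.00
PI = 1.4844

1.4844


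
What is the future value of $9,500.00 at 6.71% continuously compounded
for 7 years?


Formula: FV = P * e^(r*t)
Exponent: r*t = 0.0671 * 7 = 0.4697
e^(0.4697) = 1.599514
FV = $9,500.00 * 1.599514 = $15,195.39

$15,195.39


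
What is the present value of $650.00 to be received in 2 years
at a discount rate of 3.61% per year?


Formula: PV = FV / (1 + r)^n
Substituting: PV = $650.00 / (1 + 0.0361)^2
Discount factor: (1.0361)^2 = 1.073503
PV = $650.00 / 1.073503 = $605.49

$605.49


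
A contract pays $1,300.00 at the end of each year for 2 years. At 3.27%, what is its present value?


Formula: PV = PMT * (1 - (1+r)^(-n)) / r
Discount factor: (1 + 0.0327)^(-2) = 0.937674
Bracket: 1 - 0.937674 = 0.062326
PV = $1,300.00 * 0.062326 / 0.0327 = $2,477.81

$2,477.81


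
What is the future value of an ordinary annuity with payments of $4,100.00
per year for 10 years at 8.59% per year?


Formula: FV = PMT * ((1+r)^n - 1) / r
Growth factor: (1 + 0.0859)^10 = 2.279808
Numerator: 2.279808 - 1 = 1.279808
FV = $4,100.00 * 1.279808 / 0.0859 = $61,085.15

$61,085.15


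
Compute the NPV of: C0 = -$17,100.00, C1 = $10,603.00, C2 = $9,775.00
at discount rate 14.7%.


Formula: NPV = C0 + C1/(1+r) + C2/(1+r)^2
Discount C1: $10,603.00 / (1 + 0.147) = $9,244.12
Discount C2: $9,775.00 / (1 + 0.147)^2 = $7,430.02
NPV = -$17,100.00 + $9,244.12 + $7,430.02 = -$425.87

-$425.87


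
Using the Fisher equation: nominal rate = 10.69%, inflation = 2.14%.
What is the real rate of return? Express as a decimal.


Formula: (1 + r_real) = (1 + r_nom) / (1 + inflation)
Substituting: (1 + r_real) = 1.1069 / 1.0214
(1 + r_real) = 1.083709
r_real = 1.083709 - 1 = 0.083709

0.083709


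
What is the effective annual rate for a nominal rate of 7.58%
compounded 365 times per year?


Formula: EAR = (1 + r/m)^m - 1
Period rate: r/m = 0.0758 / 365 = 0.000208
Compounding: (1 + 0.000208)^365 = 1.078738
EAR = 1.078738 - 1 = 0.078738

0.078738


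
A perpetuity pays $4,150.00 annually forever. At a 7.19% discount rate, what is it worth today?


Formula: PV = C / r
Substituting: PV = $4,150.00 / 0.0719
PV = $57,719.05

$57,719.05


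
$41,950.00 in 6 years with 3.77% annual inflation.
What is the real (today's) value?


Formula: Real value = nominal / (1 + inflation)^years
Price level: (1 + 0.0377)^6 = 1.248622
Real value = $41,950.00 / 1.248622 = $33,597.04

$33,597.04


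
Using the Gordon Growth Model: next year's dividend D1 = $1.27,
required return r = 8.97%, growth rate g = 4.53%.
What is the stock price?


Formula: P = D1 / (r - g)
Spread: r - g = 0.0897 - 0.0453 = 0.0444
Substituting: P = $1.27 / 0.0444
P = $28.60

$28.60


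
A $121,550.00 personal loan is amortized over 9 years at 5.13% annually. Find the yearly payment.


Formula: PMT = PV * r / (1 - (1+r)^(-n))
Denominator: 1 - (1 + 0.0513)^(-9) = 0.36253
Numerator: $121,550.00 * 0.0513 = 6235.515
PMT = 6235.515 / 0.36253 = $17,200.02

$17,200.02


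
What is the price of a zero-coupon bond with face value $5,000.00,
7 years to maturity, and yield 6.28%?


Formula: Price = FV / (1 + r)^n
Substituting: Price = $5,000.00 / (1 + 0.0628)^7
Discount factor: (1.0628)^7 = 1.531655
Price = $5,000.00 / 1.531655 = $3,264.44

$3,264.44


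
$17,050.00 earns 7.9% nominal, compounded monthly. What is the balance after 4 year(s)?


Formula: FV = P * (1 + r/m)^(m*t)
Period rate: r/m = 0.079 / 12 = 0.006583
Total periods: m*t = 12 * 4 = 48
Growth factor: (1 + 0.006583)^48 = 1.37021
FV = $17,050.00 * 1.37021 = $23,362.09

$23,362.09


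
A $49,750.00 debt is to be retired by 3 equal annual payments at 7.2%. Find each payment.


Formula: PMT = PV * r / (1 - (1+r)^(-n))
Denominator: 1 - (1 + 0.072)^(-3) = 0.188262
Numerator: $49,750.00 * 0.072 = 3582.0
PMT = 3582.0 / 0.188262 = $19,026.63

$19,026.63


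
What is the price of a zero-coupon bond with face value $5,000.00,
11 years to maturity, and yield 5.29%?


Formula: Price = FV / (1 + r)^n
Substituting: Price = $5,000.00 / (1 + 0.0529)^11
Discount factor: (1.0529)^11 = 1.763025
Price = $5,000.00 / 1.763025 = $2,836.04

$2,836.04


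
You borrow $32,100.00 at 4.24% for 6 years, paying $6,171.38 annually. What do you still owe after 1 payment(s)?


Formula: Balance = PV*(1+r)^k - PMT*((1+r)^k - 1)/r
Growth: (1 + 0.0424)^1 = 1.0424
Accumulated factor: ((1+r)^k - 1)/r = 1.0
Balance = $32,100.00 * 1.0424 - $6,171.38 * 1.0
Balance = $27,289.66

$27,289.66


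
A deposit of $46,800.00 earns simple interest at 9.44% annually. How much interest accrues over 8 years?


Formula: I = P * r * t
Substituting: I = $46,800.00 * 0.0944 * 8
Step: I = $46,800.00 * 0.7552
I = $35,343.36

$35,343.36


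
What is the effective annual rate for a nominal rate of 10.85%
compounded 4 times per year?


Formula: EAR = (1 + r/m)^m - 1
Period rate: r/m = 0.1085 / 4 = 0.027125
Compounding: (1 + 0.027125)^4 = 1.112995
EAR = 1.112995 - 1 = 0.112995

0.112995


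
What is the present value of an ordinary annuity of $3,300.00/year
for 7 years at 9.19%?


Formula: PV = PMT * (1 - (1+r)^(-n)) / r
Discount factor: (1 + 0.0919)^(-7) = 0.540406
Bracket: 1 - 0.540406 = 0.459594
PV = $3,300.00 * 0.459594 / 0.0919 = $16,503.39

$16,503.39


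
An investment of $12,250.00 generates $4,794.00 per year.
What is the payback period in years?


Formula: Payback = investment / annual cash flow
Substituting: Payback = $12,250.00 / $4,794.00
Payback = 2.5553 years

2.5553 years


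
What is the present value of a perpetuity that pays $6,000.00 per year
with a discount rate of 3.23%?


Formula: PV = C / r
Substituting: PV = $6,000.00 / 0.0323
PV = $185,758.51

$185,758.51


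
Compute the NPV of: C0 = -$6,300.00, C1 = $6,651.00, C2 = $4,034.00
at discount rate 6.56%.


Formula: NPV = C0 + C1/(1+r) + C2/(1+r)^2
Discount C1: $6,651.00 / (1 + 0.0656) = $6,241.55
Discount C2: $4,034.00 / (1 + 0.0656)^2 = $3,552.61
NPV = -$6,300.00 + $6,241.55 + $3,552.61 = $3,494.16

$3,494.16


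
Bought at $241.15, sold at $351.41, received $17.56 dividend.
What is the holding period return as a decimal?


Formula: HPR = (P1 - P0 + D) / P0
Gain: $351.41 - $241.15 + $17.56 = $127.82
HPR = $127.82 / $241.15 = 0.53

0.53
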